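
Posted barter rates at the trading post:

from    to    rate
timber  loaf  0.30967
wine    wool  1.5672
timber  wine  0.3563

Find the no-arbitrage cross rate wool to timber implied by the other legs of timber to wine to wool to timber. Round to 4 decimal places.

Known legs of the cycle: 0.3563 × 1.5672 = 0.55839336
For no arbitrage the full-cycle product must be 1, so the missing rate is 1 / 0.55839336 ≈ 1.790852.

1.7909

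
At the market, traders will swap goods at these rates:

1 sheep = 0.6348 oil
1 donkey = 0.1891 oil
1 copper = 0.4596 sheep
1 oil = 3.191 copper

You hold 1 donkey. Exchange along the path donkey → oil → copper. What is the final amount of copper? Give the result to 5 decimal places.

0.60342

1 donkey × 0.1891 = 0.1891 oil
0.1891 oil × 3.191 = 0.6034181 copper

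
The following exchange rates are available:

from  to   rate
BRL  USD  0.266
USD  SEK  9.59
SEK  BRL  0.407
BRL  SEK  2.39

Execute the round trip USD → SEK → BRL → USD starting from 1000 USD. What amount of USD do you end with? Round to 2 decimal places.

1000 USD × 9.59 = 9590 SEK
9590 SEK × 0.407 = 3903.13 BRL
3903.13 BRL × 0.266 = 1038.23258 USD

1038.23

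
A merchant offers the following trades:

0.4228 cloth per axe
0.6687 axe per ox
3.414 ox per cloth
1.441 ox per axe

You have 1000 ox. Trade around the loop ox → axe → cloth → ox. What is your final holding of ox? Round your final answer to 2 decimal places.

1000 ox × 0.6687 = 668.7 axe
668.7 axe × 0.4228 = 282.72636 cloth
282.72636 cloth × 3.414 = 965.22779304 ox

965.23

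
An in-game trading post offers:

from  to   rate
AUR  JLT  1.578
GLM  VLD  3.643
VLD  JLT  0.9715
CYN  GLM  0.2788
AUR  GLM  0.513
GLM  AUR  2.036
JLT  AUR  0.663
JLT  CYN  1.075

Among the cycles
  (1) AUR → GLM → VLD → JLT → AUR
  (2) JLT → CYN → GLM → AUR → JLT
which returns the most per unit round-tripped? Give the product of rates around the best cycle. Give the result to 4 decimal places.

1.2037

(1) 0.513 × 3.643 × 0.9715 × 0.663 = 1.20374
(2) 1.075 × 0.2788 × 2.036 × 1.578 = 0.96291
Highest is cycle (1) at 1.2037 (>1, arbitrage).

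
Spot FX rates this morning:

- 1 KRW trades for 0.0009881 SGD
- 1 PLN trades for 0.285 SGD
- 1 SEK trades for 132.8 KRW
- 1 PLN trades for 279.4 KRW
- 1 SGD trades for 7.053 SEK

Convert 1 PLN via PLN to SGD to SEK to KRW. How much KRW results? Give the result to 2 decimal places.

1 PLN × 0.285 = 0.285 SGD
0.285 SGD × 7.053 = 2.010105 SEK
2.010105 SEK × 132.8 = 266.941944 KRW

266.94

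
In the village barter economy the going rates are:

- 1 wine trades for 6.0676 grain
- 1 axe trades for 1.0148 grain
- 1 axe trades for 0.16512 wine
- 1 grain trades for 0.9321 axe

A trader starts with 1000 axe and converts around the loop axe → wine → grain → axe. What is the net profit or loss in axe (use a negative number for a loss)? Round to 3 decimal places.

1000 axe × 0.16512 = 165.12 wine
165.12 wine × 6.0676 = 1001.882112 grain
1001.882112 grain × 0.9321 = 933.8543165952 axe
Net change: 933.8543165952 − 1000 = -66.1456834048 axe

-66.146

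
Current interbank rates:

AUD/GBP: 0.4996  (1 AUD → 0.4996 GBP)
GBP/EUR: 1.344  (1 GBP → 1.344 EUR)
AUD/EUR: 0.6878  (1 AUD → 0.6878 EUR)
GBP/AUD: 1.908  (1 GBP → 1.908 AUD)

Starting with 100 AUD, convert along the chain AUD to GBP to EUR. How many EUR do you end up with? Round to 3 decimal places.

100 AUD × 0.4996 = 49.96 GBP
49.96 GBP × 1.344 = 67.14624 EUR

67.146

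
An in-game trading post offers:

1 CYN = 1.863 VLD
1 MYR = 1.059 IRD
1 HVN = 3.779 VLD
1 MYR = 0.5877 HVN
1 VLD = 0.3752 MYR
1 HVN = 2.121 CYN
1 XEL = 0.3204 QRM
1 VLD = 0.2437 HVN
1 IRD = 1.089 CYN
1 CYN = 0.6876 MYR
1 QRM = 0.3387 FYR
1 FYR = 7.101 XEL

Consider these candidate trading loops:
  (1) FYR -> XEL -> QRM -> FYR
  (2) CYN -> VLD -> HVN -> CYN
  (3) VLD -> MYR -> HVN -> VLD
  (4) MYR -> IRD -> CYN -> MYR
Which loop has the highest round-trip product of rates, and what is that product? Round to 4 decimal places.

0.9630

(1) 7.101 × 0.3204 × 0.3387 = 0.77060
(2) 1.863 × 0.2437 × 2.121 = 0.96296
(3) 0.3752 × 0.5877 × 3.779 = 0.83329
(4) 1.059 × 1.089 × 0.6876 = 0.79298
Highest is cycle (2) at 0.9630 (≤1, no arbitrage).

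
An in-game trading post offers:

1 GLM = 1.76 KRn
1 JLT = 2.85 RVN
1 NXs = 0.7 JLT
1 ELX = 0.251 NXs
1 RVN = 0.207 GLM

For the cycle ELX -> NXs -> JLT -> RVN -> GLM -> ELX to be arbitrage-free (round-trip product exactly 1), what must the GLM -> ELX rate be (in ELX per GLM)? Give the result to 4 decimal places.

Known legs of the cycle: 0.251 × 0.7 × 2.85 × 0.207 = 0.103654215
For no arbitrage the full-cycle product must be 1, so the missing rate is 1 / 0.103654215 ≈ 9.647461.

9.6475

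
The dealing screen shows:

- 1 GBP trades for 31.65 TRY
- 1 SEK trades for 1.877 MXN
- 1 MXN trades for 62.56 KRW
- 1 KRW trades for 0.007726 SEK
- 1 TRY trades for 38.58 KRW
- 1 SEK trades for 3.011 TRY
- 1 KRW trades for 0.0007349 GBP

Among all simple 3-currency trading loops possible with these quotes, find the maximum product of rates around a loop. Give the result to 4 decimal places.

KRW→SEK→MXN→KRW: 0.007726 × 1.877 × 62.56 = 0.90723
KRW→SEK→TRY→KRW: 0.007726 × 3.011 × 38.58 = 0.89749
GBP→TRY→KRW→GBP: 31.65 × 38.58 × 0.0007349 = 0.89735
Maximum is KRW→SEK→MXN→KRW at 0.9072; no arbitrage — every cycle loses value.

0.9072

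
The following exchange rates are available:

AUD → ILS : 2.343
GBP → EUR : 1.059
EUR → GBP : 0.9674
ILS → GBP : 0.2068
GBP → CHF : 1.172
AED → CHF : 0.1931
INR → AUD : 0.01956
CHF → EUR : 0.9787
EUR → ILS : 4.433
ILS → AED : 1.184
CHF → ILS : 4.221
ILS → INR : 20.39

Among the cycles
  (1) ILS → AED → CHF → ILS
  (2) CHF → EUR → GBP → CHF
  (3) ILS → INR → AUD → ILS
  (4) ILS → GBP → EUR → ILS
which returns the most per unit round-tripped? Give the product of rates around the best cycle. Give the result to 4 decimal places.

(1) 1.184 × 0.1931 × 4.221 = 0.96505
(2) 0.9787 × 0.9674 × 1.172 = 1.10964
(3) 20.39 × 0.01956 × 2.343 = 0.93445
(4) 0.2068 × 1.059 × 4.433 = 0.97083
Highest is cycle (2) at 1.1096 (>1, arbitrage).

1.1096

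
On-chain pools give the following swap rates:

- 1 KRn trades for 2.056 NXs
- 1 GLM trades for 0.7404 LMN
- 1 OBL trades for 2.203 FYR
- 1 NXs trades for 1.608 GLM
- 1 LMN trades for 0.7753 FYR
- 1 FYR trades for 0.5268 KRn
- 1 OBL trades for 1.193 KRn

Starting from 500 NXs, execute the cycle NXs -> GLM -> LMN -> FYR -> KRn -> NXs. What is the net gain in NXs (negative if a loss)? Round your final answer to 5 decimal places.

-0.12534

500 NXs × 1.608 = 804 GLM
804 GLM × 0.7404 = 595.2816 LMN
595.2816 LMN × 0.7753 = 461.52182448 FYR
461.52182448 FYR × 0.5268 = 243.129697136064 KRn
243.129697136064 KRn × 2.056 = 499.874657311747584 NXs
Net change: 499.874657311747584 − 500 = -0.125342688252416 NXs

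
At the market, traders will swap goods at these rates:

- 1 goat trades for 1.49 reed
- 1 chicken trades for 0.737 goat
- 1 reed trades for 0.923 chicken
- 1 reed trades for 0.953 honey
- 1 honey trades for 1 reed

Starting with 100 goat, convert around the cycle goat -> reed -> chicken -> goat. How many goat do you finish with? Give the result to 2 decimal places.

100 goat × 1.49 = 149 reed
149 reed × 0.923 = 137.527 chicken
137.527 chicken × 0.737 = 101.357399 goat

101.36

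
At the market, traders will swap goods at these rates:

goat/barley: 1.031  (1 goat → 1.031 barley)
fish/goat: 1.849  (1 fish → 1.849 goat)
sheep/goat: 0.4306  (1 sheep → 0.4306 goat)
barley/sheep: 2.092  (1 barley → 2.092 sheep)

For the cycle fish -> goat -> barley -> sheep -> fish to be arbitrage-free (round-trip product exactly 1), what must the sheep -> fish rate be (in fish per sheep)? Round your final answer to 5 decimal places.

Known legs of the cycle: 1.849 × 1.031 × 2.092 = 3.988019348
For no arbitrage the full-cycle product must be 1, so the missing rate is 1 / 3.988019348 ≈ 0.2507510.

0.25075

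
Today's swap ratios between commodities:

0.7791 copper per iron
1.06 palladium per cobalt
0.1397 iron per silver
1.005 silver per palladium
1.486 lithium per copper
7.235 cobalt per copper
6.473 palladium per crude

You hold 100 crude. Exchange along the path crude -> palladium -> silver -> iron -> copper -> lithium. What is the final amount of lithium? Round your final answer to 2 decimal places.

100 crude × 6.473 = 647.3 palladium
647.3 palladium × 1.005 = 650.5365 silver
650.5365 silver × 0.1397 = 90.87994905 iron
90.87994905 iron × 0.7791 = 70.804568304855 copper
70.804568304855 copper × 1.486 = 105.21558850101453 lithium

105.22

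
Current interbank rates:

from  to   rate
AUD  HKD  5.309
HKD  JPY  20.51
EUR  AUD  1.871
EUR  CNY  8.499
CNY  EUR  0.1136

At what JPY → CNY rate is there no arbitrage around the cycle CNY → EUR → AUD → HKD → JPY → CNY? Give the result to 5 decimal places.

0.04321

Known legs of the cycle: 0.1136 × 1.871 × 5.309 × 20.51 = 23.143578149104
For no arbitrage the full-cycle product must be 1, so the missing rate is 1 / 23.143578149104 ≈ 0.0432085.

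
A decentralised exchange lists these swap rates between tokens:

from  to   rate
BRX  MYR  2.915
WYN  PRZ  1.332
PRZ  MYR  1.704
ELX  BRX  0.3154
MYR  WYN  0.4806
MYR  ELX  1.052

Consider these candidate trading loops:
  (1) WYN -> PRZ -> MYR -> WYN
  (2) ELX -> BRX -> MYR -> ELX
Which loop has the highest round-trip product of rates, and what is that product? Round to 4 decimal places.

(1) 1.332 × 1.704 × 0.4806 = 1.09083
(2) 0.3154 × 2.915 × 1.052 = 0.96720
Highest is cycle (1) at 1.0908 (>1, arbitrage).

1.0908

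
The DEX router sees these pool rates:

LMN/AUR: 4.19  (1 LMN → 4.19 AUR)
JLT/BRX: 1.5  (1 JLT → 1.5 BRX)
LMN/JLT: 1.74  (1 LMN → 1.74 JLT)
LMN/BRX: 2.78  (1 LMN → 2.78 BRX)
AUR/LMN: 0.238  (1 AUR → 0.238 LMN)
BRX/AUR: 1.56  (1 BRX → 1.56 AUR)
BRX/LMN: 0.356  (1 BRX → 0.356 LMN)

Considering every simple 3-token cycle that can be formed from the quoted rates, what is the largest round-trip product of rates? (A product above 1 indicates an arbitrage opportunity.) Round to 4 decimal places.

1.0322

LMN→BRX→AUR→LMN: 2.78 × 1.56 × 0.238 = 1.03216
LMN→JLT→BRX→LMN: 1.74 × 1.5 × 0.356 = 0.92916
Maximum is LMN→BRX→AUR→LMN at 1.0322; arbitrage exists.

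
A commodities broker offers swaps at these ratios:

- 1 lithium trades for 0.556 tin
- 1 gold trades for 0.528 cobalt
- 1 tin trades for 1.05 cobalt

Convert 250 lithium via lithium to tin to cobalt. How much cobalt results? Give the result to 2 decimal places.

145.95

250 lithium × 0.556 = 139 tin
139 tin × 1.05 = 145.95 cobalt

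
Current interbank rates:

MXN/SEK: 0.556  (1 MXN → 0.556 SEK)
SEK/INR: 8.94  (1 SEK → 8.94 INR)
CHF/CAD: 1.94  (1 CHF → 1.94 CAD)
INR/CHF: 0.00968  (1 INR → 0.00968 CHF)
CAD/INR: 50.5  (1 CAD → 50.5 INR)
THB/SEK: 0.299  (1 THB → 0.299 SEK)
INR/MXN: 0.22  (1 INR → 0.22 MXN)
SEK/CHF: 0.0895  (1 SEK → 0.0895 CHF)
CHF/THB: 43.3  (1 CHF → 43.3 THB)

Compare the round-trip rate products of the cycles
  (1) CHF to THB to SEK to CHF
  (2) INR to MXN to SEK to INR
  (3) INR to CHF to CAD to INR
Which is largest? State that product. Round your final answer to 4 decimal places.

1.1587

(1) 43.3 × 0.299 × 0.0895 = 1.15873
(2) 0.22 × 0.556 × 8.94 = 1.09354
(3) 0.00968 × 1.94 × 50.5 = 0.94835
Highest is cycle (1) at 1.1587 (>1, arbitrage).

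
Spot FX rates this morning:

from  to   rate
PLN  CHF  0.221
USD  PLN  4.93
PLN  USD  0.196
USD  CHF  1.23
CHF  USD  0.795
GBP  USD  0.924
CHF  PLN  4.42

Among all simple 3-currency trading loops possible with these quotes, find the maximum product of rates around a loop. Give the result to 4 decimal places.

1.0656

CHF→PLN→USD→CHF: 4.42 × 0.196 × 1.23 = 1.06557
CHF→USD→PLN→CHF: 0.795 × 4.93 × 0.221 = 0.86618
Maximum is CHF→PLN→USD→CHF at 1.0656; arbitrage exists.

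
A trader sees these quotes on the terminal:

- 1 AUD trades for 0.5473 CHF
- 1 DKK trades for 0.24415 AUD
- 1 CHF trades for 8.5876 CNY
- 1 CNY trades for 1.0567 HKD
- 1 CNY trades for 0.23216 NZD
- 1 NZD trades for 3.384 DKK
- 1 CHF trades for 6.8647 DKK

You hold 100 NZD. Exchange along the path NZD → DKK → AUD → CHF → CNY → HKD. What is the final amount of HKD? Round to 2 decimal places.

100 NZD × 3.384 = 338.4 DKK
338.4 DKK × 0.24415 = 82.62036 AUD
82.62036 AUD × 0.5473 = 45.218123028 CHF
45.218123028 CHF × 8.5876 = 388.3151533152528 CNY
388.3151533152528 CNY × 1.0567 = 410.33262250822763376 HKD

410.33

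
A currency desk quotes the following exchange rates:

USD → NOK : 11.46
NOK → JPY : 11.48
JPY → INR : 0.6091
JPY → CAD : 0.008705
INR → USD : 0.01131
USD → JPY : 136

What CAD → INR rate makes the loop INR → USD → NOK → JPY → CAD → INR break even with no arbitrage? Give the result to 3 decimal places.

Known legs of the cycle: 0.01131 × 11.46 × 11.48 × 0.008705 = 0.01295262780084
For no arbitrage the full-cycle product must be 1, so the missing rate is 1 / 0.01295262780084 ≈ 77.20441.

77.204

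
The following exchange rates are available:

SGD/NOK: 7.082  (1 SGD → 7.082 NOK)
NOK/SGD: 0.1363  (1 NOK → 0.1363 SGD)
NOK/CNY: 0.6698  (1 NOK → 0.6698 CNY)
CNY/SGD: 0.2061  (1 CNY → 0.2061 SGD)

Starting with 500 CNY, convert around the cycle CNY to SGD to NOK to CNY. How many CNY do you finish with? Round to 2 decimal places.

488.82

500 CNY × 0.2061 = 103.05 SGD
103.05 SGD × 7.082 = 729.8001 NOK
729.8001 NOK × 0.6698 = 488.82010698 CNY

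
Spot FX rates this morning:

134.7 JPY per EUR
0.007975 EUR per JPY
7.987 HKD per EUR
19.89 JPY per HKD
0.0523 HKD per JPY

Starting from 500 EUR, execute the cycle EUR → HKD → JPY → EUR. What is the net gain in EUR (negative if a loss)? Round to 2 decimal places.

133.46

500 EUR × 7.987 = 3993.5 HKD
3993.5 HKD × 19.89 = 79430.715 JPY
79430.715 JPY × 0.007975 = 633.459952125 EUR
Net change: 633.459952125 − 500 = 133.459952125 EUR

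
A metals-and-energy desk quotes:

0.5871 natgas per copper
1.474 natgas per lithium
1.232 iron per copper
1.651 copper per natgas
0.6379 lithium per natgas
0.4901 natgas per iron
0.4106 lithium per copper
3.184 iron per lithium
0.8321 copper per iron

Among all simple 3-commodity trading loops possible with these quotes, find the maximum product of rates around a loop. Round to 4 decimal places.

1.0878

iron→copper→lithium→iron: 0.8321 × 0.4106 × 3.184 = 1.08785
natgas→copper→lithium→natgas: 1.651 × 0.4106 × 1.474 = 0.99923
natgas→copper→iron→natgas: 1.651 × 1.232 × 0.4901 = 0.99688
natgas→lithium→iron→natgas: 0.6379 × 3.184 × 0.4901 = 0.99543
Maximum is iron→copper→lithium→iron at 1.0878; arbitrage exists.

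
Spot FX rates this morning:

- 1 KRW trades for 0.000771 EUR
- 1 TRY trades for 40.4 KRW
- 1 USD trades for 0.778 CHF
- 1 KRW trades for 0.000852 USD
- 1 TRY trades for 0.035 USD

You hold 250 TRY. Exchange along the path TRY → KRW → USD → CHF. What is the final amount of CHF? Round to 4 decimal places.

6.6948

250 TRY × 40.4 = 10100 KRW
10100 KRW × 0.000852 = 8.6052 USD
8.6052 USD × 0.778 = 6.6948456 CHF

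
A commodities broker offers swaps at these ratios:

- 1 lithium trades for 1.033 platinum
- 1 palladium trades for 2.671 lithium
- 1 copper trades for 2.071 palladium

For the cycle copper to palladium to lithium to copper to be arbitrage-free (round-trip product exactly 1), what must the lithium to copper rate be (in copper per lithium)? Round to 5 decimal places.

Known legs of the cycle: 2.071 × 2.671 = 5.531641
For no arbitrage the full-cycle product must be 1, so the missing rate is 1 / 5.531641 ≈ 0.1807782.

0.18078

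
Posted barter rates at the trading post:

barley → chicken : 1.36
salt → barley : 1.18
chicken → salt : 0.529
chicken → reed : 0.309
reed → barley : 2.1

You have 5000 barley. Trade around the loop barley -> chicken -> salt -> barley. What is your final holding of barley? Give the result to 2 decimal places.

5000 barley × 1.36 = 6800 chicken
6800 chicken × 0.529 = 3597.2 salt
3597.2 salt × 1.18 = 4244.696 barley

4244.70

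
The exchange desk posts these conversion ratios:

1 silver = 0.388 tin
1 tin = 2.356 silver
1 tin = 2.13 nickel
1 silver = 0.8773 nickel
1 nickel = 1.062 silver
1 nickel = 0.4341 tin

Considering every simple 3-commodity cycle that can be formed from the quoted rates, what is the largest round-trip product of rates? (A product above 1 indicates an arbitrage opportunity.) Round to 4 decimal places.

0.8972

nickel→tin→silver→nickel: 0.4341 × 2.356 × 0.8773 = 0.89725
nickel→silver→tin→nickel: 1.062 × 0.388 × 2.13 = 0.87768
Maximum is nickel→tin→silver→nickel at 0.8972; no arbitrage — every cycle loses value.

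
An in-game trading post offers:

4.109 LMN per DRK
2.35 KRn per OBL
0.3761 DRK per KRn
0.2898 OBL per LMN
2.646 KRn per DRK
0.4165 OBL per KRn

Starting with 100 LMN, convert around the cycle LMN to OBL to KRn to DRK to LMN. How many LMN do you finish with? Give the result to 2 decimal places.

105.25

100 LMN × 0.2898 = 28.98 OBL
28.98 OBL × 2.35 = 68.103 KRn
68.103 KRn × 0.3761 = 25.6135383 DRK
25.6135383 DRK × 4.109 = 105.2460288747 LMN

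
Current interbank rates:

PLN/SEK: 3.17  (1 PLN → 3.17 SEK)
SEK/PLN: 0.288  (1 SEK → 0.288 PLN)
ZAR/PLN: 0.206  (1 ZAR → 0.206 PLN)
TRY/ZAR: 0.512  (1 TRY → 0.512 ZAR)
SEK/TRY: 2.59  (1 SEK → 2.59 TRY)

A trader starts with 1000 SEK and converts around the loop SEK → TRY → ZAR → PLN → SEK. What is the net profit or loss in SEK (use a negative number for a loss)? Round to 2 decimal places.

1000 SEK × 2.59 = 2590 TRY
2590 TRY × 0.512 = 1326.08 ZAR
1326.08 ZAR × 0.206 = 273.17248 PLN
273.17248 PLN × 3.17 = 865.9567616 SEK
Net change: 865.9567616 − 1000 = -134.0432384 SEK

-134.04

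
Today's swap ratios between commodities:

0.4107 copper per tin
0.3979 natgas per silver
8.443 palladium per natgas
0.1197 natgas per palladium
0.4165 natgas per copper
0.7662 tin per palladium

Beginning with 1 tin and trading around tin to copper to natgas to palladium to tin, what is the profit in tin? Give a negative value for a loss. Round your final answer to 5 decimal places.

0.10657

1 tin × 0.4107 = 0.4107 copper
0.4107 copper × 0.4165 = 0.17105655 natgas
0.17105655 natgas × 8.443 = 1.44423045165 palladium
1.44423045165 palladium × 0.7662 = 1.10656937205423 tin
Net change: 1.10656937205423 − 1 = 0.10656937205423 tin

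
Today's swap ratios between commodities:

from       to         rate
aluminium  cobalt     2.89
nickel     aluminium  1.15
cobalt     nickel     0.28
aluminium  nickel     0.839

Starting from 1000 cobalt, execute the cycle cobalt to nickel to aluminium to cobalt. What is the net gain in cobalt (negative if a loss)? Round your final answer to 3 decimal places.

1000 cobalt × 0.28 = 280 nickel
280 nickel × 1.15 = 322 aluminium
322 aluminium × 2.89 = 930.58 cobalt
Net change: 930.58 − 1000 = -69.42 cobalt

-69.420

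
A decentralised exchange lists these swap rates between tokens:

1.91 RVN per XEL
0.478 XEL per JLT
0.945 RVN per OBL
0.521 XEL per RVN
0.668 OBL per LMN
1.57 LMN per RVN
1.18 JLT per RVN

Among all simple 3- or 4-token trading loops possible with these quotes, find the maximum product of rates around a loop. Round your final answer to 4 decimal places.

1.0773

RVN→JLT→XEL→RVN: 1.18 × 0.478 × 1.91 = 1.07732
RVN→LMN→OBL→RVN: 1.57 × 0.668 × 0.945 = 0.99108
Maximum is RVN→JLT→XEL→RVN at 1.0773; arbitrage exists.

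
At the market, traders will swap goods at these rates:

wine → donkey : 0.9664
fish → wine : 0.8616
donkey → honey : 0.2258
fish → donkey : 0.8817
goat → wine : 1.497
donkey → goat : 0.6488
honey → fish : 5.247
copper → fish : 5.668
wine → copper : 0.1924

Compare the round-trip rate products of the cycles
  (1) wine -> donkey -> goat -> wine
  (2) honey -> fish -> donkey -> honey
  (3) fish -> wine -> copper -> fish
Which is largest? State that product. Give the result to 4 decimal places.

(1) 0.9664 × 0.6488 × 1.497 = 0.93862
(2) 5.247 × 0.8817 × 0.2258 = 1.04461
(3) 0.8616 × 0.1924 × 5.668 = 0.93959
Highest is cycle (2) at 1.0446 (>1, arbitrage).

1.0446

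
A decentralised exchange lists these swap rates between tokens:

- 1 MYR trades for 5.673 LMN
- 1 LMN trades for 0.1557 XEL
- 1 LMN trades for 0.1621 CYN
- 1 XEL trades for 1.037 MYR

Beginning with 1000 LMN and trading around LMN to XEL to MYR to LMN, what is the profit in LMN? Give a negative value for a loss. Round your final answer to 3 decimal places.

-84.032

1000 LMN × 0.1557 = 155.7 XEL
155.7 XEL × 1.037 = 161.4609 MYR
161.4609 MYR × 5.673 = 915.9676857 LMN
Net change: 915.9676857 − 1000 = -84.0323143 LMN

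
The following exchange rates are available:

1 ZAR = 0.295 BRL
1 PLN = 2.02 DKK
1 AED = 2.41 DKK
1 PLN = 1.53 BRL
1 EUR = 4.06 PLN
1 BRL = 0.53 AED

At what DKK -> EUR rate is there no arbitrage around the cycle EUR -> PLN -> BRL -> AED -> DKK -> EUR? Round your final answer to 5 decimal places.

0.12603

Known legs of the cycle: 4.06 × 1.53 × 0.53 × 2.41 = 7.93433214
For no arbitrage the full-cycle product must be 1, so the missing rate is 1 / 7.93433214 ≈ 0.1260346.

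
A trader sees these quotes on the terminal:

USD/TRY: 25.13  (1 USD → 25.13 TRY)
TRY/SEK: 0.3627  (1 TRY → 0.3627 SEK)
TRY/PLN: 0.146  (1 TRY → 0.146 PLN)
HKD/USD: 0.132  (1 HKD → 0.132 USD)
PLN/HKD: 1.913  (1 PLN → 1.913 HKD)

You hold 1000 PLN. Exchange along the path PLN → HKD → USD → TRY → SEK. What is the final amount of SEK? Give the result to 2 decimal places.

2301.60

1000 PLN × 1.913 = 1913 HKD
1913 HKD × 0.132 = 252.516 USD
252.516 USD × 25.13 = 6345.72708 TRY
6345.72708 TRY × 0.3627 = 2301.595211916 SEK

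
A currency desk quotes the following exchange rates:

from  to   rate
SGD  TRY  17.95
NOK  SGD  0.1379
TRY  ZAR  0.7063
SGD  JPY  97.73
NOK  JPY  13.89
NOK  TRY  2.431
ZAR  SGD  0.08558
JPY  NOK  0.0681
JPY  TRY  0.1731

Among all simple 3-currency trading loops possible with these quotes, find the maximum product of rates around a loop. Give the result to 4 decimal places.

SGD→TRY→ZAR→SGD: 17.95 × 0.7063 × 0.08558 = 1.08499
NOK→SGD→JPY→NOK: 0.1379 × 97.73 × 0.0681 = 0.91778
Maximum is SGD→TRY→ZAR→SGD at 1.0850; arbitrage exists.

1.0850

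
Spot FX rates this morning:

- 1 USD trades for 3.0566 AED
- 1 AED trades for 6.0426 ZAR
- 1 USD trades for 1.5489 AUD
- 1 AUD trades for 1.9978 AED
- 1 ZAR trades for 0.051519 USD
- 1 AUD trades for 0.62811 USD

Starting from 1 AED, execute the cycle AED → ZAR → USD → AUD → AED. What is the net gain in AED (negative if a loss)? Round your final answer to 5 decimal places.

-0.03669

1 AED × 6.0426 = 6.0426 ZAR
6.0426 ZAR × 0.051519 = 0.3113087094 USD
0.3113087094 USD × 1.5489 = 0.48218605998966 AUD
0.48218605998966 AUD × 1.9978 = 0.963311310647342748 AED
Net change: 0.963311310647342748 − 1 = -0.036688689352657252 AED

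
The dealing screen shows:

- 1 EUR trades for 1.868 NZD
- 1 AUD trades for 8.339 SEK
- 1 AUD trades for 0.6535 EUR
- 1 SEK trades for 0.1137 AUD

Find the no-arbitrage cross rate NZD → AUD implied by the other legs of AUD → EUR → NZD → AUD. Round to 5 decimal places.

0.81918

Known legs of the cycle: 0.6535 × 1.868 = 1.220738
For no arbitrage the full-cycle product must be 1, so the missing rate is 1 / 1.220738 ≈ 0.8191766.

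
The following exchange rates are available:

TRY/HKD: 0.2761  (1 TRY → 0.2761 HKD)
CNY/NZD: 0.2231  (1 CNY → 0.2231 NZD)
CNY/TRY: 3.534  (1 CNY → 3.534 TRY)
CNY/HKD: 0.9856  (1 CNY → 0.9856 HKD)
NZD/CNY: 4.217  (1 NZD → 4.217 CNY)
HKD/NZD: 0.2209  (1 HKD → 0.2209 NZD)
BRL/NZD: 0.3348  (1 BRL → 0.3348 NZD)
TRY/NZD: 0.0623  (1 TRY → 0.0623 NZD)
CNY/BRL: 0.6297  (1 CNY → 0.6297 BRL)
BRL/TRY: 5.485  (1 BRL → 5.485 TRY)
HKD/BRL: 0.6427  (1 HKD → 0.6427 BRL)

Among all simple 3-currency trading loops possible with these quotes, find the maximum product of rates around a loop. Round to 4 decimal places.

0.9733

BRL→TRY→HKD→BRL: 5.485 × 0.2761 × 0.6427 = 0.97331
TRY→NZD→CNY→TRY: 0.0623 × 4.217 × 3.534 = 0.92845
HKD→NZD→CNY→HKD: 0.2209 × 4.217 × 0.9856 = 0.91812
BRL→NZD→CNY→BRL: 0.3348 × 4.217 × 0.6297 = 0.88904
Maximum is BRL→TRY→HKD→BRL at 0.9733; no arbitrage — every cycle loses value.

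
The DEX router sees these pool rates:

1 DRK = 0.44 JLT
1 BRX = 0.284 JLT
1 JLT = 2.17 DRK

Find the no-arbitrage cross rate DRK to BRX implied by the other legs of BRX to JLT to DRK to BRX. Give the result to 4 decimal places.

1.6226

Known legs of the cycle: 0.284 × 2.17 = 0.61628
For no arbitrage the full-cycle product must be 1, so the missing rate is 1 / 0.61628 ≈ 1.622639.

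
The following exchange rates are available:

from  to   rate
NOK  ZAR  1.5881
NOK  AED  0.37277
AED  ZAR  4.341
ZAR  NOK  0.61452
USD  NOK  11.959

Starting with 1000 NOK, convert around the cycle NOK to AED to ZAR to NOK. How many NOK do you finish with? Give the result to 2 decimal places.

994.41

1000 NOK × 0.37277 = 372.77 AED
372.77 AED × 4.341 = 1618.19457 ZAR
1618.19457 ZAR × 0.61452 = 994.4129271564 NOK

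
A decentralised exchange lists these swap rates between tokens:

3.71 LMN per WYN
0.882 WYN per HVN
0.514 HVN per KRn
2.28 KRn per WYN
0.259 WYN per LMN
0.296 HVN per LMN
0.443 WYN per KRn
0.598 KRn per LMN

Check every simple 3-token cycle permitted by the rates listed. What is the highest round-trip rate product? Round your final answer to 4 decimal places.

WYN→KRn→HVN→WYN: 2.28 × 0.514 × 0.882 = 1.03363
WYN→LMN→KRn→WYN: 3.71 × 0.598 × 0.443 = 0.98283
WYN→LMN→HVN→WYN: 3.71 × 0.296 × 0.882 = 0.96858
Maximum is WYN→KRn→HVN→WYN at 1.0336; arbitrage exists.

1.0336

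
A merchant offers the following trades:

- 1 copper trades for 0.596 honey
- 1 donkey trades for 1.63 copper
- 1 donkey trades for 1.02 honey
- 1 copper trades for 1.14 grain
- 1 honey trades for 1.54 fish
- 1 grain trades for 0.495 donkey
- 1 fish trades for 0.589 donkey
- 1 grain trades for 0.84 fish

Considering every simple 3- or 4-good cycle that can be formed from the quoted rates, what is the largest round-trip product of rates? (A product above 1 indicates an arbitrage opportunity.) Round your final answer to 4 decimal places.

0.9252

fish→donkey→honey→fish: 0.589 × 1.02 × 1.54 = 0.92520
donkey→copper→grain→donkey: 1.63 × 1.14 × 0.495 = 0.91981
fish→donkey→copper→grain→fish: 0.589 × 1.63 × 1.14 × 0.84 = 0.91936
fish→donkey→copper→honey→fish: 0.589 × 1.63 × 0.596 × 1.54 = 0.88119
Maximum is fish→donkey→honey→fish at 0.9252; no arbitrage — every cycle loses value.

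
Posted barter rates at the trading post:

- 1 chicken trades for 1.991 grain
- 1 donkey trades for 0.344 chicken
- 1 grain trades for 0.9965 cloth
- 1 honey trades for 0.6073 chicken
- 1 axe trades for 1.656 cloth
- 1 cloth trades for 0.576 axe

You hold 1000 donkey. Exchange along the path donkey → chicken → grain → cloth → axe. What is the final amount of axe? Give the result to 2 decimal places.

393.12

1000 donkey × 0.344 = 344 chicken
344 chicken × 1.991 = 684.904 grain
684.904 grain × 0.9965 = 682.506836 cloth
682.506836 cloth × 0.576 = 393.123937536 axe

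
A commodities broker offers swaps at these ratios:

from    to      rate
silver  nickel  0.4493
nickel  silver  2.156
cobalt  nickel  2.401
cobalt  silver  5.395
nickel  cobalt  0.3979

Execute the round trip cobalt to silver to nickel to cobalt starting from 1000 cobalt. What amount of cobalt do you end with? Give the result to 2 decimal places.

1000 cobalt × 5.395 = 5395 silver
5395 silver × 0.4493 = 2423.9735 nickel
2423.9735 nickel × 0.3979 = 964.49905565 cobalt

964.50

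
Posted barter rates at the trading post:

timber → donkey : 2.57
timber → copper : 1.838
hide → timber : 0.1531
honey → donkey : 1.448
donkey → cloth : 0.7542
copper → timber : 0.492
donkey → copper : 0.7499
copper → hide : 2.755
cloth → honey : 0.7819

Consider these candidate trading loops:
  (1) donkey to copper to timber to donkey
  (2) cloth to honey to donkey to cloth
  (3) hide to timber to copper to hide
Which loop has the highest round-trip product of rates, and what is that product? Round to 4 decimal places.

(1) 0.7499 × 0.492 × 2.57 = 0.94820
(2) 0.7819 × 1.448 × 0.7542 = 0.85390
(3) 0.1531 × 1.838 × 2.755 = 0.77525
Highest is cycle (1) at 0.9482 (≤1, no arbitrage).

0.9482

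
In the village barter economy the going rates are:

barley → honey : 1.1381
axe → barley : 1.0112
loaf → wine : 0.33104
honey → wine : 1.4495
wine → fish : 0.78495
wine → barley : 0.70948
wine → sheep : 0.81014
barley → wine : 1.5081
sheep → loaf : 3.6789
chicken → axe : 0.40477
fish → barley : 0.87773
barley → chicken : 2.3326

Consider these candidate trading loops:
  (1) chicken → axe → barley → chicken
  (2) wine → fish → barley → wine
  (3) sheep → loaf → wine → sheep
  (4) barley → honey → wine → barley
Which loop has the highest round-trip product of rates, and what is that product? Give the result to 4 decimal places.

1.1704

(1) 0.40477 × 1.0112 × 2.3326 = 0.95474
(2) 0.78495 × 0.87773 × 1.5081 = 1.03904
(3) 3.6789 × 0.33104 × 0.81014 = 0.98664
(4) 1.1381 × 1.4495 × 0.70948 = 1.17041
Highest is cycle (4) at 1.1704 (>1, arbitrage).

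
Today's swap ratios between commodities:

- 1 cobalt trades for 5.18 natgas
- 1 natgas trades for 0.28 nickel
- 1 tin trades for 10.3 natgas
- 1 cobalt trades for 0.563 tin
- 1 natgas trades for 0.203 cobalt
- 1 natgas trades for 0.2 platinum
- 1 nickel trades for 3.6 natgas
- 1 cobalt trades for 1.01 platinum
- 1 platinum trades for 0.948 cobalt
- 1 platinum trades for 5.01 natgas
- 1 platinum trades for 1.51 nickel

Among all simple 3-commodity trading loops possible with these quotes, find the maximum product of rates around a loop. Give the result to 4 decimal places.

natgas→cobalt→tin→natgas: 0.203 × 0.563 × 10.3 = 1.17718
natgas→platinum→nickel→natgas: 0.2 × 1.51 × 3.6 = 1.08720
natgas→cobalt→platinum→natgas: 0.203 × 1.01 × 5.01 = 1.02720
natgas→platinum→cobalt→natgas: 0.2 × 0.948 × 5.18 = 0.98213
Maximum is natgas→cobalt→tin→natgas at 1.1772; arbitrage exists.

1.1772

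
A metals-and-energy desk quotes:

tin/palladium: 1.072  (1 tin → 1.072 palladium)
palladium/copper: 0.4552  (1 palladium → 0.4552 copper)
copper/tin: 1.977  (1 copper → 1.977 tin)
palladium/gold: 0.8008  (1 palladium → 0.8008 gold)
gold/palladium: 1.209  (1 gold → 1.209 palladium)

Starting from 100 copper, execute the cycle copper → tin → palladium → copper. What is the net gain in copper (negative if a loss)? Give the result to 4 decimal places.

-3.5275

100 copper × 1.977 = 197.7 tin
197.7 tin × 1.072 = 211.9344 palladium
211.9344 palladium × 0.4552 = 96.47253888 copper
Net change: 96.47253888 − 100 = -3.52746112 copper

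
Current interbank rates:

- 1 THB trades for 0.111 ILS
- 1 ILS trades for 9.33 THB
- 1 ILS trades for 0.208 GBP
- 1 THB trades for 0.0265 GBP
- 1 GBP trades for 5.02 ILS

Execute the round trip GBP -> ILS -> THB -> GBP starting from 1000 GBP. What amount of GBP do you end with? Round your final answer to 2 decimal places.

1000 GBP × 5.02 = 5020 ILS
5020 ILS × 9.33 = 46836.6 THB
46836.6 THB × 0.0265 = 1241.1699 GBP

1241.17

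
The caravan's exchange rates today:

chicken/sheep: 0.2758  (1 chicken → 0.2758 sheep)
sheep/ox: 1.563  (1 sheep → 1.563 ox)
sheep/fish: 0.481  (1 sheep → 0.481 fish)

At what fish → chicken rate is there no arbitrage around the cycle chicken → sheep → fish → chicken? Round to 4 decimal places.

Known legs of the cycle: 0.2758 × 0.481 = 0.1326598
For no arbitrage the full-cycle product must be 1, so the missing rate is 1 / 0.1326598 ≈ 7.538079.

7.5381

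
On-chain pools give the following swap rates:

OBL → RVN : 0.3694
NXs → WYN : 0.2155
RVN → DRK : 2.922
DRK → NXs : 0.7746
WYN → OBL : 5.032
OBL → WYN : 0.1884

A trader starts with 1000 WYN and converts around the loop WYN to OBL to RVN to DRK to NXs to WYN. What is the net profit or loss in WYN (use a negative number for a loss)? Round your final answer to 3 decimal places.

-93.344

1000 WYN × 5.032 = 5032 OBL
5032 OBL × 0.3694 = 1858.8208 RVN
1858.8208 RVN × 2.922 = 5431.4743776 DRK
5431.4743776 DRK × 0.7746 = 4207.22005288896 NXs
4207.22005288896 NXs × 0.2155 = 906.65592139757088 WYN
Net change: 906.65592139757088 − 1000 = -93.34407860242912 WYN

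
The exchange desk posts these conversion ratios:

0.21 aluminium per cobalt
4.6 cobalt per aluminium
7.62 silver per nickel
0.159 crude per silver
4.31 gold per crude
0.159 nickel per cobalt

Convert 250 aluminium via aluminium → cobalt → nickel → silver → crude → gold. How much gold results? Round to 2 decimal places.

250 aluminium × 4.6 = 1150 cobalt
1150 cobalt × 0.159 = 182.85 nickel
182.85 nickel × 7.62 = 1393.317 silver
1393.317 silver × 0.159 = 221.537403 crude
221.537403 crude × 4.31 = 954.82620693 gold

954.83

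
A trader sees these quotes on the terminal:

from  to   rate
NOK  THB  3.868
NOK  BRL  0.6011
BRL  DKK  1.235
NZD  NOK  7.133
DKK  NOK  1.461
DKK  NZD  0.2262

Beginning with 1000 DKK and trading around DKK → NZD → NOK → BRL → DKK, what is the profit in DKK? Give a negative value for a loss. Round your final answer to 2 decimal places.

1000 DKK × 0.2262 = 226.2 NZD
226.2 NZD × 7.133 = 1613.4846 NOK
1613.4846 NOK × 0.6011 = 969.86559306 BRL
969.86559306 BRL × 1.235 = 1197.7840074291 DKK
Net change: 1197.7840074291 − 1000 = 197.7840074291 DKK

197.78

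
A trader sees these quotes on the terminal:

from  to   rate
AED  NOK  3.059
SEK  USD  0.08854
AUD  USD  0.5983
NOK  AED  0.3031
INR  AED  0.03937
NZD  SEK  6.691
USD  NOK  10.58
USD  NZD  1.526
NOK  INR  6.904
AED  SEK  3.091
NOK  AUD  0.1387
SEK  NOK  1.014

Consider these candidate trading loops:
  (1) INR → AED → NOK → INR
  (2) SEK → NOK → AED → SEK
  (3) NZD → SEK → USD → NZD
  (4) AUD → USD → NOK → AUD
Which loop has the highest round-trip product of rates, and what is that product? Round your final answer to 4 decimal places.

0.9500

(1) 0.03937 × 3.059 × 6.904 = 0.83147
(2) 1.014 × 0.3031 × 3.091 = 0.95000
(3) 6.691 × 0.08854 × 1.526 = 0.90403
(4) 0.5983 × 10.58 × 0.1387 = 0.87797
Highest is cycle (2) at 0.9500 (≤1, no arbitrage).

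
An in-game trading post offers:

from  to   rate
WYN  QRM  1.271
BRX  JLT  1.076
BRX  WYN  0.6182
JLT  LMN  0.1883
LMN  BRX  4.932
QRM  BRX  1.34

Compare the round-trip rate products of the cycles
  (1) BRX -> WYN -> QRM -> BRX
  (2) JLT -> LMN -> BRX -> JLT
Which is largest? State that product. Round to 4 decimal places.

1.0529

(1) 0.6182 × 1.271 × 1.34 = 1.05288
(2) 0.1883 × 4.932 × 1.076 = 0.99928
Highest is cycle (1) at 1.0529 (>1, arbitrage).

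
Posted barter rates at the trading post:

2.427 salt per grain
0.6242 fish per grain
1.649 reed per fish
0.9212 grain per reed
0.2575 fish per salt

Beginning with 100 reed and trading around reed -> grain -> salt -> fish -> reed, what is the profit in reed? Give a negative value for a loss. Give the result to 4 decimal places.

-5.0660

100 reed × 0.9212 = 92.12 grain
92.12 grain × 2.427 = 223.57524 salt
223.57524 salt × 0.2575 = 57.5706243 fish
57.5706243 fish × 1.649 = 94.9339594707 reed
Net change: 94.9339594707 − 100 = -5.0660405293 reed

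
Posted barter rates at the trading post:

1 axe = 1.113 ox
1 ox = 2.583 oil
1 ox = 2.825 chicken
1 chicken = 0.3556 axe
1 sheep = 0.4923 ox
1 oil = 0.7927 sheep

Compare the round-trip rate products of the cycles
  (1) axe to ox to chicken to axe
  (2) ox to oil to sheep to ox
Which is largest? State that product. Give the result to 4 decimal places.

(1) 1.113 × 2.825 × 0.3556 = 1.11809
(2) 2.583 × 0.7927 × 0.4923 = 1.00801
Highest is cycle (1) at 1.1181 (>1, arbitrage).

1.1181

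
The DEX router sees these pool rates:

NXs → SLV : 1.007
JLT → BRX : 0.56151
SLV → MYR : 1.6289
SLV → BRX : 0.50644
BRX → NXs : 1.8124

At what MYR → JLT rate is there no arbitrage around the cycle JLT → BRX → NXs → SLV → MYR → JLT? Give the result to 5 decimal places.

Known legs of the cycle: 0.56151 × 1.8124 × 1.007 × 1.6289 = 1.6693040322428652
For no arbitrage the full-cycle product must be 1, so the missing rate is 1 / 1.6693040322428652 ≈ 0.5990520.

0.59905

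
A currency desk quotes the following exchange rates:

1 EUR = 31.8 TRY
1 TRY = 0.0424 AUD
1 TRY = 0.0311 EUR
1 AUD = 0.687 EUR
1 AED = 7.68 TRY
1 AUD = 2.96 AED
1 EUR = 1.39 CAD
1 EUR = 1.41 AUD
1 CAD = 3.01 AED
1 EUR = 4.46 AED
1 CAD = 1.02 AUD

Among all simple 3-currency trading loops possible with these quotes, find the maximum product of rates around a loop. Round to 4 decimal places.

TRY→EUR→AED→TRY: 0.0311 × 4.46 × 7.68 = 1.06526
CAD→AUD→EUR→CAD: 1.02 × 0.687 × 1.39 = 0.97403
TRY→AUD→AED→TRY: 0.0424 × 2.96 × 7.68 = 0.96387
TRY→AUD→EUR→TRY: 0.0424 × 0.687 × 31.8 = 0.92630
Maximum is TRY→EUR→AED→TRY at 1.0653; arbitrage exists.

1.0653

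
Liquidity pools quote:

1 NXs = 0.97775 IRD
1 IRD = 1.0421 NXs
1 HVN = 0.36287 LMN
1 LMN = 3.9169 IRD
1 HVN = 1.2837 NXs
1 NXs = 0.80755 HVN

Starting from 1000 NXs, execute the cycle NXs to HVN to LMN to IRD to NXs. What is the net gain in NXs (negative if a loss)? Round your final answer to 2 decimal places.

196.11

1000 NXs × 0.80755 = 807.55 HVN
807.55 HVN × 0.36287 = 293.0356685 LMN
293.0356685 LMN × 3.9169 = 1147.79140994765 IRD
1147.79140994765 IRD × 1.0421 = 1196.113428306446065 NXs
Net change: 1196.113428306446065 − 1000 = 196.113428306446065 NXs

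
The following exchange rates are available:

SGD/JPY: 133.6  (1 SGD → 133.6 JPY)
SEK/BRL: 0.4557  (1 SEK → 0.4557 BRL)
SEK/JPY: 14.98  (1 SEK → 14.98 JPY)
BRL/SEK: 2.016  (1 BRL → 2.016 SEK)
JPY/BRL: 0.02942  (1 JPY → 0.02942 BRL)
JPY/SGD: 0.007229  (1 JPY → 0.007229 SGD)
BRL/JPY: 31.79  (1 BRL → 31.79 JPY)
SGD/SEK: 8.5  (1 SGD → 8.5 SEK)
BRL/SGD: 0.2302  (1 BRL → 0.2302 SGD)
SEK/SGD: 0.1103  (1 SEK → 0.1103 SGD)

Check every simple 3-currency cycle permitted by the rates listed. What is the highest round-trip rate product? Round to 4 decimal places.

0.9205

SGD→SEK→JPY→SGD: 8.5 × 14.98 × 0.007229 = 0.92047
SGD→JPY→BRL→SGD: 133.6 × 0.02942 × 0.2302 = 0.90480
SGD→SEK→BRL→SGD: 8.5 × 0.4557 × 0.2302 = 0.89167
SEK→JPY→BRL→SEK: 14.98 × 0.02942 × 2.016 = 0.88847
Maximum is SGD→SEK→JPY→SGD at 0.9205; no arbitrage — every cycle loses value.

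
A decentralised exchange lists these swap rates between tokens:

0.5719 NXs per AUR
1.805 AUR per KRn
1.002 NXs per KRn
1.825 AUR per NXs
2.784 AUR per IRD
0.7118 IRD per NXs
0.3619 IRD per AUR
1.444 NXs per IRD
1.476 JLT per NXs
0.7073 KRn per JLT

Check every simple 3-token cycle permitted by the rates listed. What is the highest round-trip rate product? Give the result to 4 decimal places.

AUR→NXs→IRD→AUR: 0.5719 × 0.7118 × 2.784 = 1.13331
KRn→NXs→JLT→KRn: 1.002 × 1.476 × 0.7073 = 1.04606
AUR→IRD→NXs→AUR: 0.3619 × 1.444 × 1.825 = 0.95372
Maximum is AUR→NXs→IRD→AUR at 1.1333; arbitrage exists.

1.1333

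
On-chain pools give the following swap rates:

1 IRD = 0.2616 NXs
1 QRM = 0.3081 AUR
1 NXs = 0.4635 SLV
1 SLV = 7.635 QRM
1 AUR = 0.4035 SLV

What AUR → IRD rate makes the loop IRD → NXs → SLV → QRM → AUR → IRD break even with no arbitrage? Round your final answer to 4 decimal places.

Known legs of the cycle: 0.2616 × 0.4635 × 7.635 × 0.3081 = 0.2852254131246
For no arbitrage the full-cycle product must be 1, so the missing rate is 1 / 0.2852254131246 ≈ 3.505999.

3.5060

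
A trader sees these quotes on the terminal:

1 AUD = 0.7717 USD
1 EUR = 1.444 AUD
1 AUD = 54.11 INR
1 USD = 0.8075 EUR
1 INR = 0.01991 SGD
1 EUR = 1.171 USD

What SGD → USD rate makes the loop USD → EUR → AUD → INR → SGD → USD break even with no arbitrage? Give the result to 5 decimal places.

0.79605

Known legs of the cycle: 0.8075 × 1.444 × 54.11 × 0.01991 = 1.256199216503
For no arbitrage the full-cycle product must be 1, so the missing rate is 1 / 1.256199216503 ≈ 0.7960521.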